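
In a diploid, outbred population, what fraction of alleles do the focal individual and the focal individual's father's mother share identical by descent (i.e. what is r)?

Each parent–offspring link contributes a factor of 1/2, and independent paths through distinct common ancestors add.
Two parent–offspring links: r = (1/2)^2 = 1/4.

0.25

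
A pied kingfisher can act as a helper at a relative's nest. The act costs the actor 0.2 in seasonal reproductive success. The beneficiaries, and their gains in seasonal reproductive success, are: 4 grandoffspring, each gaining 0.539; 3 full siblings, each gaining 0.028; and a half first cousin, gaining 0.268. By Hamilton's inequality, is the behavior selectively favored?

Hamilton's rule: the trait is favored when the sum of r·B over every recipient exceeds the actor's cost C.
r to a grandoffspring = 0.25 (two parent–offspring links: r = (1/2)^2 = 1/4).
r to a full sibling = 1/2 (full sibs share both parents — two paths of length 2: r = 2·(1/2)^2 = 1/2).
r to a half first cousin = 0.0625 (half first cousins share one grandparent — one path of length 4: r = (1/2)^4 = 1/16).
Summing one r·B term per recipient: 4·0.25·0.539 + 3·0.5·0.028 + 1·0.0625·0.268 = 0.59775.
0.59775 > 0.2: the indirect benefit exceeds the cost.

Yes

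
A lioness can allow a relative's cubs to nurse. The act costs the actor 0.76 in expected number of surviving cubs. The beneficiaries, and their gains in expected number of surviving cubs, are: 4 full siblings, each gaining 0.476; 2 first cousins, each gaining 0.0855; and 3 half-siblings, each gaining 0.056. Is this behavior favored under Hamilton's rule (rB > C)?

Hamilton's rule: the trait is favored when the sum of r·B over every recipient exceeds the actor's cost C.
r to a full sibling = 1/2 (full sibs share both parents — two paths of length 2: r = 2·(1/2)^2 = 1/2).
r to a first cousin = 0.125 (first cousins share one grandparent pair — two paths of length 4: r = 2·(1/2)^4 = 1/8).
r to a half-sibling = 0.25 (half-sibs share one parent — one path of length 2: r = (1/2)^2 = 1/4).
Summing one r·B term per recipient: 4·0.5·0.476 + 2·0.125·0.0855 + 3·0.25·0.056 = 1.015375.
1.015375 > 0.76: the indirect benefit exceeds the cost.

Yes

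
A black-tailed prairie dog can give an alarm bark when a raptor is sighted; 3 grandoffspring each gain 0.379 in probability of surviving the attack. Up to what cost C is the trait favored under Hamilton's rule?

r to a grandoffspring = 0.25 (two parent–offspring links: r = (1/2)^2 = 1/4).
Hamilton's rule: n·r·B > C, so the trait is favored while C < n·r·B = 3·0.25·0.379 = 0.28425.

0.28425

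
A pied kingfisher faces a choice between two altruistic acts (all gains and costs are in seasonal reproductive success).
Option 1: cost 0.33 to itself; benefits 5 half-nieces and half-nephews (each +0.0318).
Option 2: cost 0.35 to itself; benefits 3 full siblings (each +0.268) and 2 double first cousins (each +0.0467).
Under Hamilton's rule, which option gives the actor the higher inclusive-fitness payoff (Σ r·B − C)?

Option 1: r to a half-niece or half-nephew = 0.125.
Option 1: Σ r·B − C = (5·0.125·0.0318) − 0.33 = -0.310125.
Option 2: r to a full sibling = 0.5.
Option 2: r to a double first cousin = 0.25.
Option 2: Σ r·B − C = (3·0.5·0.268 + 2·0.25·0.0467) − 0.35 = 0.07535.
Option 2 has the higher net inclusive-fitness payoff.

Option 2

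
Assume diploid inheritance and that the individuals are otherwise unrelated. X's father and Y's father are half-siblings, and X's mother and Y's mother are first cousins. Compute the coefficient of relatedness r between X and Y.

Independent pedigree routes through distinct common ancestors add.
X and Y are related in two ways: half first cousins through their fathers (r = 1/16) and second cousins through their mothers (r = 1/32).
r = 1/16 + 1/32 = 3/32 = 0.09375.

0.09375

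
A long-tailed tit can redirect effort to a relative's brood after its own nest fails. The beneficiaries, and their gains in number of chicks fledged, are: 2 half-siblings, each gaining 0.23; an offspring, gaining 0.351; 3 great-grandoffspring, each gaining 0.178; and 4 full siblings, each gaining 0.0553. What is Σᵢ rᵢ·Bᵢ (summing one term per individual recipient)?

0.46785

r to a half-sibling = 0.25 (half-sibs share one parent — one path of length 2: r = (1/2)^2 = 1/4).
r to an offspring = 1/2 (one parent–offspring link: r = (1/2)^1 = 1/2).
r to a great-grandoffspring = 1/8 (three parent–offspring links: r = (1/2)^3 = 1/8).
r to a full sibling = 1/2 (full sibs share both parents — two paths of length 2: r = 2·(1/2)^2 = 1/2).
Summing one r·B term per recipient: 2·0.25·0.23 + 1·0.5·0.351 + 3·0.125·0.178 + 4·0.5·0.0553 = 0.46785.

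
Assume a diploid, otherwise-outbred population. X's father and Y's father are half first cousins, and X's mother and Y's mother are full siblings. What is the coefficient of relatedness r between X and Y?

0.140625

Independent pedigree routes through distinct common ancestors add.
X and Y are related in two ways: half second cousins through their fathers (r = 1/64) and first cousins through their mothers (r = 1/8).
r = 1/64 + 1/8 = 0.140625.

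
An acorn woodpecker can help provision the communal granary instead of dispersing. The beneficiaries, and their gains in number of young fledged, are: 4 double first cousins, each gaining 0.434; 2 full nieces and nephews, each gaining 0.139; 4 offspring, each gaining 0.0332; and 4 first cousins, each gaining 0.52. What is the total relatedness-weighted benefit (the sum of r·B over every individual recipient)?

r to a double first cousin = 1/4 (double first cousins share both grandparent pairs — four paths of length 4: r = 4·(1/2)^4 = 1/4).
r to a full niece or nephew = 0.25 (full aunt/uncle↔niece/nephew: two paths of length 3 through the shared grandparent pair: r = 2·(1/2)^3 = 1/4).
r to an offspring = 0.5 (one parent–offspring link: r = (1/2)^1 = 1/2).
r to a first cousin = 1/8 (first cousins share one grandparent pair — two paths of length 4: r = 2·(1/2)^4 = 1/8).
Summing one r·B term per recipient: 4·0.25·0.434 + 2·0.25·0.139 + 4·0.5·0.0332 + 4·0.125·0.52 = 0.8299.

0.8299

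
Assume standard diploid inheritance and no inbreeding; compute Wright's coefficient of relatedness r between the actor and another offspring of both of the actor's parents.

0.5

Each parent–offspring link contributes a factor of 1/2, and independent paths through distinct common ancestors add.
Full sibs share both parents — two paths of length 2: r = 2·(1/2)^2 = 1/2.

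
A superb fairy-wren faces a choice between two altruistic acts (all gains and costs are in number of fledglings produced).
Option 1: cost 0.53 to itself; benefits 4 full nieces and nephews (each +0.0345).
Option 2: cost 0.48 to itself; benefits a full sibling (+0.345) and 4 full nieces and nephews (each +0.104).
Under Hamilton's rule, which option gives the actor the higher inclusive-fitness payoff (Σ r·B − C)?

Option 1: r to a full niece or nephew = 0.25.
Option 1: Σ r·B − C = (4·0.25·0.0345) − 0.53 = -0.4955.
Option 2: r to a full sibling = 0.5.
Option 2: r to a full niece or nephew = 0.25.
Option 2: Σ r·B − C = (1·0.5·0.345 + 4·0.25·0.104) − 0.48 = -0.2035.
Option 2 has the higher net inclusive-fitness payoff.

Option 2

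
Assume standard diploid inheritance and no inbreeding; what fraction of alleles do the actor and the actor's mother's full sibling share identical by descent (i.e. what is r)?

Each parent–offspring link contributes a factor of 1/2, and independent paths through distinct common ancestors add.
Full aunt/uncle↔niece/nephew: two paths of length 3 through the shared grandparent pair: r = 2·(1/2)^3 = 1/4.

0.25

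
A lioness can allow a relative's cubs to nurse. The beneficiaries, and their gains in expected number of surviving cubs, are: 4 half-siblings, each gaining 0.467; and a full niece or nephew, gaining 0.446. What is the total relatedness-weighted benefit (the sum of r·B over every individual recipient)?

0.5785

r to a half-sibling = 0.25 (half-sibs share one parent — one path of length 2: r = (1/2)^2 = 1/4).
r to a full niece or nephew = 0.25 (full aunt/uncle↔niece/nephew: two paths of length 3 through the shared grandparent pair: r = 2·(1/2)^3 = 1/4).
Summing one r·B term per recipient: 4·0.25·0.467 + 1·0.25·0.446 = 0.5785.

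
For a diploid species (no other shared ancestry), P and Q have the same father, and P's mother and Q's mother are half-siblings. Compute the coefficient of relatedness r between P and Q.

With two independent routes of shared ancestry, r is the sum of the two contributions.
P and Q are related in two ways: half-sibs through their shared father (r = 1/4) and half first cousins through their mothers (r = 1/16).
r = 1/4 + 1/16 = 5/16 = 0.3125.

0.3125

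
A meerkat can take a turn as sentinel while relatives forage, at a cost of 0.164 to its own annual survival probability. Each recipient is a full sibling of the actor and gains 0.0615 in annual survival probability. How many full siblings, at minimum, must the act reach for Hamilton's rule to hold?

r to a full sibling = 0.5 (full sibs share both parents — two paths of length 2: r = 2·(1/2)^2 = 1/2).
Hamilton's rule: n·r·B > C  ⇒  n > C/(r·B) = 0.164/(0.5·0.0615) = 5.333.
The smallest integer exceeding 5.333 is 6.

6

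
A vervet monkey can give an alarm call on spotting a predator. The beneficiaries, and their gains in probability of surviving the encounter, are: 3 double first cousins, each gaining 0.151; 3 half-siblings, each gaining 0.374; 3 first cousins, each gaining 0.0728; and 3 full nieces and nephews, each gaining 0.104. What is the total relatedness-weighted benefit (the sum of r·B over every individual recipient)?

r to a double first cousin = 0.25 (double first cousins share both grandparent pairs — four paths of length 4: r = 4·(1/2)^4 = 1/4).
r to a half-sibling = 1/4 (half-sibs share one parent — one path of length 2: r = (1/2)^2 = 1/4).
r to a first cousin = 0.125 (first cousins share one grandparent pair — two paths of length 4: r = 2·(1/2)^4 = 1/8).
r to a full niece or nephew = 1/4 (full aunt/uncle↔niece/nephew: two paths of length 3 through the shared grandparent pair: r = 2·(1/2)^3 = 1/4).
Summing one r·B term per recipient: 3·0.25·0.151 + 3·0.25·0.374 + 3·0.125·0.0728 + 3·0.25·0.104 = 0.49905.

0.49905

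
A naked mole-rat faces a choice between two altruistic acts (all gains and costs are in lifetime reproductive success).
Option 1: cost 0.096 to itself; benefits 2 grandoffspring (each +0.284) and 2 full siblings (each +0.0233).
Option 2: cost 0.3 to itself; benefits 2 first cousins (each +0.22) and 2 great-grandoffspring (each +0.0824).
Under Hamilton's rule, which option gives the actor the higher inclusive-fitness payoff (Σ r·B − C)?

Option 1

Option 1: r to a grandoffspring = 0.25.
Option 1: r to a full sibling = 0.5.
Option 1: Σ r·B − C = (2·0.25·0.284 + 2·0.5·0.0233) − 0.096 = 0.0693.
Option 2: r to a first cousin = 0.125.
Option 2: r to a great-grandoffspring = 0.125.
Option 2: Σ r·B − C = (2·0.125·0.22 + 2·0.125·0.0824) − 0.3 = -0.2244.
Option 1 has the higher net inclusive-fitness payoff.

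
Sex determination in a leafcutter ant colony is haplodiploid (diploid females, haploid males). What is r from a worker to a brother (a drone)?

0.25

Her haploid brother carries none of their father's genes and a random half of their mother's genome; that half matches the maternal half of her own genome with probability 1/2: r = 1/2 · 1/2 = 1/4.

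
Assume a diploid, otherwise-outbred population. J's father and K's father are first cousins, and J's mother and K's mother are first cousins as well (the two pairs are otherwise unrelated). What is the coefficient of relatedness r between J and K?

0.0625

Wright's path rule: contributions from independent ancestry routes add.
J and K are related in two ways: second cousins through their fathers (r = 1/32) and second cousins through their mothers (r = 1/32).
r = 1/32 + 1/32 = 0.0625.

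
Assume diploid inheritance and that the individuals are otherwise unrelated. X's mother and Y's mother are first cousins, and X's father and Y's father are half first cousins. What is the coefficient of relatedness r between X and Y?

0.046875

Independent pedigree routes through distinct common ancestors add.
X and Y are related in two ways: second cousins through their mothers (r = 1/32) and half second cousins through their fathers (r = 1/64).
r = 1/32 + 1/64 = 3/64 = 0.046875.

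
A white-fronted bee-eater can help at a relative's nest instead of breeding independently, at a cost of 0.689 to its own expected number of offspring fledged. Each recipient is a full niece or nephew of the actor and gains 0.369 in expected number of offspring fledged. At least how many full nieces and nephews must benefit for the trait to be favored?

8

r to a full niece or nephew = 0.25 (full aunt/uncle↔niece/nephew: two paths of length 3 through the shared grandparent pair: r = 2·(1/2)^3 = 1/4).
Hamilton's rule: n·r·B > C  ⇒  n > C/(r·B) = 0.689/(0.25·0.369) = 7.469.
The smallest integer exceeding 7.469 is 8.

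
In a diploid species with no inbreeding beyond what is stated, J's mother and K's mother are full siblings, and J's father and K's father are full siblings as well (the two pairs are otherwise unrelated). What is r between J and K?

Wright's path rule: contributions from independent ancestry routes add.
J and K are related in two ways: first cousins through their mothers (r = 1/8) and first cousins through their fathers (r = 1/8) — i.e. double first cousins.
r = 1/8 + 1/8 = 0.25.

0.25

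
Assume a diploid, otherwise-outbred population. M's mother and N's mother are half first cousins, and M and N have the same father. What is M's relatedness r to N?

Wright's path rule: contributions from independent ancestry routes add.
M and N are related in two ways: half second cousins through their mothers (r = 1/64) and half-sibs through their shared father (r = 1/4).
r = 1/64 + 1/4 = 0.265625.

0.265625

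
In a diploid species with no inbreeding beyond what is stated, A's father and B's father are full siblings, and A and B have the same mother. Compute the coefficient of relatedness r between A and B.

0.375

With two independent routes of shared ancestry, r is the sum of the two contributions.
A and B are related in two ways: first cousins through their fathers (r = 1/8) and half-sibs through their shared mother (r = 1/4).
r = 1/8 + 1/4 = 3/8 = 0.375.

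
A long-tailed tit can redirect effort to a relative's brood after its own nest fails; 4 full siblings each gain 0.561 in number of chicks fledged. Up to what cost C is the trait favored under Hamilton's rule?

1.122

r to a full sibling = 0.5 (full sibs share both parents — two paths of length 2: r = 2·(1/2)^2 = 1/2).
Hamilton's rule: n·r·B > C, so the trait is favored while C < n·r·B = 4·0.5·0.561 = 1.122.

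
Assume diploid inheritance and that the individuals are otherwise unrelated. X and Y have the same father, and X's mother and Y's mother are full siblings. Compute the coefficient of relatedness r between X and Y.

0.375

With two independent routes of shared ancestry, r is the sum of the two contributions.
X and Y are related in two ways: half-sibs through their shared father (r = 1/4) and first cousins through their mothers (r = 1/8).
r = 1/4 + 1/8 = 3/8 = 0.375.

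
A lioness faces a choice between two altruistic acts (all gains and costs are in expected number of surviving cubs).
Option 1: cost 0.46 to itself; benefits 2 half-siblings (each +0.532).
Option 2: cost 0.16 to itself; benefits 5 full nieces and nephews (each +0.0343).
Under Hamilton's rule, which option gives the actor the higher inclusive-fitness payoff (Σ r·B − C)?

Option 2

Option 1: r to a half-sibling = 0.25.
Option 1: Σ r·B − C = (2·0.25·0.532) − 0.46 = -0.194.
Option 2: r to a full niece or nephew = 0.25.
Option 2: Σ r·B − C = (5·0.25·0.0343) − 0.16 = -0.117125.
Option 2 has the higher net inclusive-fitness payoff.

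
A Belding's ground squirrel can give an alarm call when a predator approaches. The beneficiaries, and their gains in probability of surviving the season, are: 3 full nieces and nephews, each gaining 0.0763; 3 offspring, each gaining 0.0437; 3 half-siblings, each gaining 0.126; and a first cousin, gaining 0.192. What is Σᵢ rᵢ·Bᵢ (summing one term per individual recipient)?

r to a full niece or nephew = 1/4 (full aunt/uncle↔niece/nephew: two paths of length 3 through the shared grandparent pair: r = 2·(1/2)^3 = 1/4).
r to an offspring = 1/2 (one parent–offspring link: r = (1/2)^1 = 1/2).
r to a half-sibling = 1/4 (half-sibs share one parent — one path of length 2: r = (1/2)^2 = 1/4).
r to a first cousin = 0.125 (first cousins share one grandparent pair — two paths of length 4: r = 2·(1/2)^4 = 1/8).
Summing one r·B term per recipient: 3·0.25·0.0763 + 3·0.5·0.0437 + 3·0.25·0.126 + 1·0.125·0.192 = 0.241275.

0.241275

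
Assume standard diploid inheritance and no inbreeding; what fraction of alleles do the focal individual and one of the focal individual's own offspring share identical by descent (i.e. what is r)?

0.5

Each parent–offspring link contributes a factor of 1/2, and independent paths through distinct common ancestors add.
One parent–offspring link: r = (1/2)^1 = 1/2.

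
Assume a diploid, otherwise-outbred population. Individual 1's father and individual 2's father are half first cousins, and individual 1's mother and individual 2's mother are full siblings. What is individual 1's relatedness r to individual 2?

0.140625

Wright's path rule: contributions from independent ancestry routes add.
Individual 1 and individual 2 are related in two ways: half second cousins through their fathers (r = 1/64) and first cousins through their mothers (r = 1/8).
r = 1/64 + 1/8 = 0.140625.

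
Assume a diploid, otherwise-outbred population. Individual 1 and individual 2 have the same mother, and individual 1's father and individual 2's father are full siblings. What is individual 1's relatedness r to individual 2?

0.375

Wright's path rule: contributions from independent ancestry routes add.
Individual 1 and individual 2 are related in two ways: half-sibs through their shared mother (r = 1/4) and first cousins through their fathers (r = 1/8).
r = 1/4 + 1/8 = 0.375.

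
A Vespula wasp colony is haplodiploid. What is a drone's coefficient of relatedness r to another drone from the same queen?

0.5

Haploid brothers each carry a random half of the queen's diploid genome, so on average they share half: r = 1/2.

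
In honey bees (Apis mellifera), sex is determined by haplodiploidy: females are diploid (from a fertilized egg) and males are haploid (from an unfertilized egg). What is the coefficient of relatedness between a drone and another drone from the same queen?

0.5

Haploid brothers each carry a random half of the queen's diploid genome, so on average they share half: r = 1/2.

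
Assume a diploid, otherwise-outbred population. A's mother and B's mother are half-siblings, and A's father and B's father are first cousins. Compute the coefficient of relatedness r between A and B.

0.09375

Independent pedigree routes through distinct common ancestors add.
A and B are related in two ways: half first cousins through their mothers (r = 1/16) and second cousins through their fathers (r = 1/32).
r = 1/16 + 1/32 = 0.09375.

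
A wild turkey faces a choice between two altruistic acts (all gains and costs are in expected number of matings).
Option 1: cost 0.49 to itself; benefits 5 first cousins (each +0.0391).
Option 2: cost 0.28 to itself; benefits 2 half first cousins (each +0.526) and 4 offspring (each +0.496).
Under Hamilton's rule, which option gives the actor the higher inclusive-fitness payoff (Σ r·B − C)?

Option 2

Option 1: r to a first cousin = 0.125.
Option 1: Σ r·B − C = (5·0.125·0.0391) − 0.49 = -0.4655625.
Option 2: r to a half first cousin = 0.0625.
Option 2: r to an offspring = 0.5.
Option 2: Σ r·B − C = (2·0.0625·0.526 + 4·0.5·0.496) − 0.28 = 0.77775.
Option 2 has the higher net inclusive-fitness payoff.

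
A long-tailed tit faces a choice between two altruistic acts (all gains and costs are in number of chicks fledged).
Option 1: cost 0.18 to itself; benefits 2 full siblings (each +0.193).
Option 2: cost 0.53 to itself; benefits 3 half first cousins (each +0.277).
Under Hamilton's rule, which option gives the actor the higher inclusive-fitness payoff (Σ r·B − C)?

Option 1

Option 1: r to a full sibling = 0.5.
Option 1: Σ r·B − C = (2·0.5·0.193) − 0.18 = 0.013.
Option 2: r to a half first cousin = 0.0625.
Option 2: Σ r·B − C = (3·0.0625·0.277) − 0.53 = -0.4780625.
Option 1 has the higher net inclusive-fitness payoff.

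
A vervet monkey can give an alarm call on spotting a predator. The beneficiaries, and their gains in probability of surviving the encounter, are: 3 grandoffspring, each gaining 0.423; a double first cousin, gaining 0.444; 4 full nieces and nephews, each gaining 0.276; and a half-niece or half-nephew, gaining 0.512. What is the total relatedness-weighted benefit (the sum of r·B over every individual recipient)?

0.76825

r to a grandoffspring = 1/4 (two parent–offspring links: r = (1/2)^2 = 1/4).
r to a double first cousin = 0.25 (double first cousins share both grandparent pairs — four paths of length 4: r = 4·(1/2)^4 = 1/4).
r to a full niece or nephew = 0.25 (full aunt/uncle↔niece/nephew: two paths of length 3 through the shared grandparent pair: r = 2·(1/2)^3 = 1/4).
r to a half-niece or half-nephew = 1/8 (half-aunt/uncle↔niece/nephew: one path of length 3: r = (1/2)^3 = 1/8).
Summing one r·B term per recipient: 3·0.25·0.423 + 1·0.25·0.444 + 4·0.25·0.276 + 1·0.125·0.512 = 0.76825.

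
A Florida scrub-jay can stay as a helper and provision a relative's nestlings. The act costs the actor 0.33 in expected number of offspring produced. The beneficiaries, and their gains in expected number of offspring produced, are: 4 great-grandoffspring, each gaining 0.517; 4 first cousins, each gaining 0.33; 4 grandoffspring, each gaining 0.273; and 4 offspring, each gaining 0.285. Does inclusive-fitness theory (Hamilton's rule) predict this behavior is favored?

Yes

Hamilton's rule: the trait is favored when the sum of r·B over every recipient exceeds the actor's cost C.
r to a great-grandoffspring = 0.125 (three parent–offspring links: r = (1/2)^3 = 1/8).
r to a first cousin = 0.125 (first cousins share one grandparent pair — two paths of length 4: r = 2·(1/2)^4 = 1/8).
r to a grandoffspring = 0.25 (two parent–offspring links: r = (1/2)^2 = 1/4).
r to an offspring = 1/2 (one parent–offspring link: r = (1/2)^1 = 1/2).
Summing one r·B term per recipient: 4·0.125·0.517 + 4·0.125·0.33 + 4·0.25·0.273 + 4·0.5·0.285 = 1.2665.
1.2665 > 0.33: the indirect benefit exceeds the cost.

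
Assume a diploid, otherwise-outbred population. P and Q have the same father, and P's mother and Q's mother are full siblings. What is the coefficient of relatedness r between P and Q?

0.375

Independent pedigree routes through distinct common ancestors add.
P and Q are related in two ways: half-sibs through their shared father (r = 1/4) and first cousins through their mothers (r = 1/8).
r = 1/4 + 1/8 = 3/8 = 0.375.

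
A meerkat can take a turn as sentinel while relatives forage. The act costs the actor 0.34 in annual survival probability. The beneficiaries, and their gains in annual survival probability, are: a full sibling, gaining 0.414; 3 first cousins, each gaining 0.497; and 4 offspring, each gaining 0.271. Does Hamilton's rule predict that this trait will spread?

Yes

Hamilton's rule: the trait is favored when the sum of r·B over every recipient exceeds the actor's cost C.
r to a full sibling = 1/2 (full sibs share both parents — two paths of length 2: r = 2·(1/2)^2 = 1/2).
r to a first cousin = 1/8 (first cousins share one grandparent pair — two paths of length 4: r = 2·(1/2)^4 = 1/8).
r to an offspring = 0.5 (one parent–offspring link: r = (1/2)^1 = 1/2).
Summing one r·B term per recipient: 1·0.5·0.414 + 3·0.125·0.497 + 4·0.5·0.271 = 0.935375.
0.935375 > 0.34: the indirect benefit exceeds the cost.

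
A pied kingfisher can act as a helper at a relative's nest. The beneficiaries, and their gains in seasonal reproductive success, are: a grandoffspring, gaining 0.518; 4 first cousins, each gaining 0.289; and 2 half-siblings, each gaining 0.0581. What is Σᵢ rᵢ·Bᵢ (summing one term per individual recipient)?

r to a grandoffspring = 1/4 (two parent–offspring links: r = (1/2)^2 = 1/4).
r to a first cousin = 0.125 (first cousins share one grandparent pair — two paths of length 4: r = 2·(1/2)^4 = 1/8).
r to a half-sibling = 0.25 (half-sibs share one parent — one path of length 2: r = (1/2)^2 = 1/4).
Summing one r·B term per recipient: 1·0.25·0.518 + 4·0.125·0.289 + 2·0.25·0.0581 = 0.30305.

0.30305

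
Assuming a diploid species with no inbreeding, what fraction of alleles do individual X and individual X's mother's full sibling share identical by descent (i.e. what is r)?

Each parent–offspring link contributes a factor of 1/2, and independent paths through distinct common ancestors add.
Full aunt/uncle↔niece/nephew: two paths of length 3 through the shared grandparent pair: r = 2·(1/2)^3 = 1/4.

0.25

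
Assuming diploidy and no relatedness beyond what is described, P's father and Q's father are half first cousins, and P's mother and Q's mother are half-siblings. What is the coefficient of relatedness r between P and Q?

0.078125

Independent pedigree routes through distinct common ancestors add.
P and Q are related in two ways: half second cousins through their fathers (r = 1/64) and half first cousins through their mothers (r = 1/16).
r = 1/64 + 1/16 = 5/64 = 0.078125.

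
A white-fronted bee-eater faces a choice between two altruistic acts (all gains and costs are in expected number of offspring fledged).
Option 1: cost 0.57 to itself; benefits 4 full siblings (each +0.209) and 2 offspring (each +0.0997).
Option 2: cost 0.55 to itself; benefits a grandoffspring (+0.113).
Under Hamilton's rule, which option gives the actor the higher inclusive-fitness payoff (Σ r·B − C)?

Option 1: r to a full sibling = 0.5.
Option 1: r to an offspring = 0.5.
Option 1: Σ r·B − C = (4·0.5·0.209 + 2·0.5·0.0997) − 0.57 = -0.0523.
Option 2: r to a grandoffspring = 0.25.
Option 2: Σ r·B − C = (1·0.25·0.113) − 0.55 = -0.52175.
Option 1 has the higher net inclusive-fitness payoff.

Option 1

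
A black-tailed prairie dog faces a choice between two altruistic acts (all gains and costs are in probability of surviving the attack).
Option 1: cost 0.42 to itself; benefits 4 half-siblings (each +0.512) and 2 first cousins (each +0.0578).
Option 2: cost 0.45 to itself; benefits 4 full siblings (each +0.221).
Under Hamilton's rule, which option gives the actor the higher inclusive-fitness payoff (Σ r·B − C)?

Option 1

Option 1: r to a half-sibling = 0.25.
Option 1: r to a first cousin = 0.125.
Option 1: Σ r·B − C = (4·0.25·0.512 + 2·0.125·0.0578) − 0.42 = 0.10645.
Option 2: r to a full sibling = 0.5.
Option 2: Σ r·B − C = (4·0.5·0.221) − 0.45 = -0.008.
Option 1 has the higher net inclusive-fitness payoff.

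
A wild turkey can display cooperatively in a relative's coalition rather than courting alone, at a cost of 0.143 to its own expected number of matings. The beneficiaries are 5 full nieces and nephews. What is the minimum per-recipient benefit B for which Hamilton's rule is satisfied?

r to a full niece or nephew = 1/4 (full aunt/uncle↔niece/nephew: two paths of length 3 through the shared grandparent pair: r = 2·(1/2)^3 = 1/4).
Hamilton's rule with n recipients of equal r: n·r·B > C, so B > C/(n·r) = 0.143/(5·0.25) = 0.1144.

0.1144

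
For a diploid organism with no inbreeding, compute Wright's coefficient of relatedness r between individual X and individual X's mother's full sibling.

Each parent–offspring link contributes a factor of 1/2, and independent paths through distinct common ancestors add.
Full aunt/uncle↔niece/nephew: two paths of length 3 through the shared grandparent pair: r = 2·(1/2)^3 = 1/4.

0.25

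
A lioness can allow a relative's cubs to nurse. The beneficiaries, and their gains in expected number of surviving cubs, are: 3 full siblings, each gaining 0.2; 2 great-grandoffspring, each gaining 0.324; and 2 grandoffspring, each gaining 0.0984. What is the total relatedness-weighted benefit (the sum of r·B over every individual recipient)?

r to a full sibling = 0.5 (full sibs share both parents — two paths of length 2: r = 2·(1/2)^2 = 1/2).
r to a great-grandoffspring = 1/8 (three parent–offspring links: r = (1/2)^3 = 1/8).
r to a grandoffspring = 1/4 (two parent–offspring links: r = (1/2)^2 = 1/4).
Summing one r·B term per recipient: 3·0.5·0.2 + 2·0.125·0.324 + 2·0.25·0.0984 = 0.4302.

0.4302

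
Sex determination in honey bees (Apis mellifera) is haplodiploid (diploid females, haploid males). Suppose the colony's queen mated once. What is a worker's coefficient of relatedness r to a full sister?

Haplodiploid full sisters inherit their father's entire haploid genome identically (contributing 1/2) and on average half of their mother's contribution (1/2 · 1/2 = 1/4); r = 1/2 + 1/4 = 3/4.

0.75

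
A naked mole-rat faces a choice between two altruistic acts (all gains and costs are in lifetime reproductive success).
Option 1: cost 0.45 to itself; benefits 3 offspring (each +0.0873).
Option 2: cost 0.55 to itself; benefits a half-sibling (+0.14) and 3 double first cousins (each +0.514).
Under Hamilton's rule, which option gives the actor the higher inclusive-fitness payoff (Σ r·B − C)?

Option 2

Option 1: r to an offspring = 0.5.
Option 1: Σ r·B − C = (3·0.5·0.0873) − 0.45 = -0.31905.
Option 2: r to a half-sibling = 0.25.
Option 2: r to a double first cousin = 0.25.
Option 2: Σ r·B − C = (1·0.25·0.14 + 3·0.25·0.514) − 0.55 = -0.1295.
Option 2 has the higher net inclusive-fitness payoff.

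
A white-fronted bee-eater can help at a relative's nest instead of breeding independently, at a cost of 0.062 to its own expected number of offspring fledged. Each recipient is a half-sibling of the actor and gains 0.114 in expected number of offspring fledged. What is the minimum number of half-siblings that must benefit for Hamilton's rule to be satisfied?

r to a half-sibling = 0.25 (half-sibs share one parent — one path of length 2: r = (1/2)^2 = 1/4).
Hamilton's rule: n·r·B > C  ⇒  n > C/(r·B) = 0.062/(0.25·0.114) = 2.175.
The smallest integer exceeding 2.175 is 3.

3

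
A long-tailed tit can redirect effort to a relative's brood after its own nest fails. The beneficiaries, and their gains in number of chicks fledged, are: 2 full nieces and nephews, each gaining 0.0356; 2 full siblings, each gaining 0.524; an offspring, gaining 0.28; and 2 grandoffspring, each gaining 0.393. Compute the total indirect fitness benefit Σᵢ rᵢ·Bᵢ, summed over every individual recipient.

0.8783

r to a full niece or nephew = 1/4 (full aunt/uncle↔niece/nephew: two paths of length 3 through the shared grandparent pair: r = 2·(1/2)^3 = 1/4).
r to a full sibling = 1/2 (full sibs share both parents — two paths of length 2: r = 2·(1/2)^2 = 1/2).
r to an offspring = 0.5 (one parent–offspring link: r = (1/2)^1 = 1/2).
r to a grandoffspring = 1/4 (two parent–offspring links: r = (1/2)^2 = 1/4).
Summing one r·B term per recipient: 2·0.25·0.0356 + 2·0.5·0.524 + 1·0.5·0.28 + 2·0.25·0.393 = 0.8783.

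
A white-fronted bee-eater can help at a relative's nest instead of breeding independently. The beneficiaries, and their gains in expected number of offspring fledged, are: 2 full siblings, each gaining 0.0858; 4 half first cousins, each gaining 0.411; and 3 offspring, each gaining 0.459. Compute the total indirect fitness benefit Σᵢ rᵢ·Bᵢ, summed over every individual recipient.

0.87705

r to a full sibling = 0.5 (full sibs share both parents — two paths of length 2: r = 2·(1/2)^2 = 1/2).
r to a half first cousin = 0.0625 (half first cousins share one grandparent — one path of length 4: r = (1/2)^4 = 1/16).
r to an offspring = 1/2 (one parent–offspring link: r = (1/2)^1 = 1/2).
Summing one r·B term per recipient: 2·0.5·0.0858 + 4·0.0625·0.411 + 3·0.5·0.459 = 0.87705.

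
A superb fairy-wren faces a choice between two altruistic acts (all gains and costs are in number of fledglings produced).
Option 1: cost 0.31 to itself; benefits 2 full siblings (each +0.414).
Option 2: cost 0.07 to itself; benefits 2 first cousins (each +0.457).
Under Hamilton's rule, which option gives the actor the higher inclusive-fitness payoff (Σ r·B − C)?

Option 1: r to a full sibling = 0.5.
Option 1: Σ r·B − C = (2·0.5·0.414) − 0.31 = 0.104.
Option 2: r to a first cousin = 0.125.
Option 2: Σ r·B − C = (2·0.125·0.457) − 0.07 = 0.04425.
Option 1 has the higher net inclusive-fitness payoff.

Option 1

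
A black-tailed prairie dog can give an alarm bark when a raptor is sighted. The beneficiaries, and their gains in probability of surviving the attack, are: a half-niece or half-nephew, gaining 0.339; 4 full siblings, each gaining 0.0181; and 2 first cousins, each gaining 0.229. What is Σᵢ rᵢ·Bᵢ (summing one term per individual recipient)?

0.135825

r to a half-niece or half-nephew = 1/8 (half-aunt/uncle↔niece/nephew: one path of length 3: r = (1/2)^3 = 1/8).
r to a full sibling = 0.5 (full sibs share both parents — two paths of length 2: r = 2·(1/2)^2 = 1/2).
r to a first cousin = 0.125 (first cousins share one grandparent pair — two paths of length 4: r = 2·(1/2)^4 = 1/8).
Summing one r·B term per recipient: 1·0.125·0.339 + 4·0.5·0.0181 + 2·0.125·0.229 = 0.135825.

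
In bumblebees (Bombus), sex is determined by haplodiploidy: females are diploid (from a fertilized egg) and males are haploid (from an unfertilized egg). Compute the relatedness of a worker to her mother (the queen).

One meiotic link between diploid queen and diploid daughter: r = 1/2.

0.5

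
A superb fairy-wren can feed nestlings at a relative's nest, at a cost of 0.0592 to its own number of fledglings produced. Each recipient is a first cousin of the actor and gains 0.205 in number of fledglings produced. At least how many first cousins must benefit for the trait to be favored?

3

r to a first cousin = 0.125 (first cousins share one grandparent pair — two paths of length 4: r = 2·(1/2)^4 = 1/8).
Hamilton's rule: n·r·B > C  ⇒  n > C/(r·B) = 0.0592/(0.125·0.205) = 2.31.
The smallest integer exceeding 2.31 is 3.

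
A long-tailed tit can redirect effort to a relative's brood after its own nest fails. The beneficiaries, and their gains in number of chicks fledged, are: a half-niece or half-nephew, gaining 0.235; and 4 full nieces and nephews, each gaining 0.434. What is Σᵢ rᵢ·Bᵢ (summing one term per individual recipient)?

r to a half-niece or half-nephew = 1/8 (half-aunt/uncle↔niece/nephew: one path of length 3: r = (1/2)^3 = 1/8).
r to a full niece or nephew = 0.25 (full aunt/uncle↔niece/nephew: two paths of length 3 through the shared grandparent pair: r = 2·(1/2)^3 = 1/4).
Summing one r·B term per recipient: 1·0.125·0.235 + 4·0.25·0.434 = 0.463375.

0.463375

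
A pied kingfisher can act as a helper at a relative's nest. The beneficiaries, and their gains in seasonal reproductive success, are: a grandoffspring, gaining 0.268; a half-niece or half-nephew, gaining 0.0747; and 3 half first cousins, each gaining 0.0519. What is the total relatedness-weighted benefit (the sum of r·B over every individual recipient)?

0.08606875

r to a grandoffspring = 0.25 (two parent–offspring links: r = (1/2)^2 = 1/4).
r to a half-niece or half-nephew = 0.125 (half-aunt/uncle↔niece/nephew: one path of length 3: r = (1/2)^3 = 1/8).
r to a half first cousin = 0.0625 (half first cousins share one grandparent — one path of length 4: r = (1/2)^4 = 1/16).
Summing one r·B term per recipient: 1·0.25·0.268 + 1·0.125·0.0747 + 3·0.0625·0.0519 = 0.08606875.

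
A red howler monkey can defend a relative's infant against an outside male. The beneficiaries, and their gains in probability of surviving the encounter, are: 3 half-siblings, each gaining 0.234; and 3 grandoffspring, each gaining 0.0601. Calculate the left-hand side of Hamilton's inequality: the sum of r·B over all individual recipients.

r to a half-sibling = 0.25 (half-sibs share one parent — one path of length 2: r = (1/2)^2 = 1/4).
r to a grandoffspring = 1/4 (two parent–offspring links: r = (1/2)^2 = 1/4).
Summing one r·B term per recipient: 3·0.25·0.234 + 3·0.25·0.0601 = 0.220575.

0.220575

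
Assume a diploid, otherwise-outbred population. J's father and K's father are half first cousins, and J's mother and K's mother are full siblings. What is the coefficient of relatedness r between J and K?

Wright's path rule: contributions from independent ancestry routes add.
J and K are related in two ways: half second cousins through their fathers (r = 1/64) and first cousins through their mothers (r = 1/8).
r = 1/64 + 1/8 = 0.140625.

0.140625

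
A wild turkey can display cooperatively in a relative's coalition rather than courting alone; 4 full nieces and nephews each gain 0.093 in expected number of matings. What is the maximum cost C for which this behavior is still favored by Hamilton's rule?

0.093

r to a full niece or nephew = 1/4 (full aunt/uncle↔niece/nephew: two paths of length 3 through the shared grandparent pair: r = 2·(1/2)^3 = 1/4).
Hamilton's rule: n·r·B > C, so the trait is favored while C < n·r·B = 4·0.25·0.093 = 0.093.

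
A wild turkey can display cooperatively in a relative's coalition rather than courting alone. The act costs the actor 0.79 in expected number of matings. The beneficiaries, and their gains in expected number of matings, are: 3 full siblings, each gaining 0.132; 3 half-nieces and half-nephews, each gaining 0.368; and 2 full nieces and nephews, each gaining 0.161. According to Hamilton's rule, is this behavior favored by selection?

No

Hamilton's rule: the trait is favored when the sum of r·B over every recipient exceeds the actor's cost C.
r to a full sibling = 1/2 (full sibs share both parents — two paths of length 2: r = 2·(1/2)^2 = 1/2).
r to a half-niece or half-nephew = 0.125 (half-aunt/uncle↔niece/nephew: one path of length 3: r = (1/2)^3 = 1/8).
r to a full niece or nephew = 0.25 (full aunt/uncle↔niece/nephew: two paths of length 3 through the shared grandparent pair: r = 2·(1/2)^3 = 1/4).
Summing one r·B term per recipient: 3·0.5·0.132 + 3·0.125·0.368 + 2·0.25·0.161 = 0.4165.
0.4165 < 0.79: the indirect benefit is less than the cost.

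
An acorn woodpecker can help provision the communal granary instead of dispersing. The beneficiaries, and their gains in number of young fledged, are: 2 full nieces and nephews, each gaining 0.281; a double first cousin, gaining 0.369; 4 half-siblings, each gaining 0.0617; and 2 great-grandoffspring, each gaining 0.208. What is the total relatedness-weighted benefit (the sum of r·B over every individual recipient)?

r to a full niece or nephew = 1/4 (full aunt/uncle↔niece/nephew: two paths of length 3 through the shared grandparent pair: r = 2·(1/2)^3 = 1/4).
r to a double first cousin = 0.25 (double first cousins share both grandparent pairs — four paths of length 4: r = 4·(1/2)^4 = 1/4).
r to a half-sibling = 1/4 (half-sibs share one parent — one path of length 2: r = (1/2)^2 = 1/4).
r to a great-grandoffspring = 0.125 (three parent–offspring links: r = (1/2)^3 = 1/8).
Summing one r·B term per recipient: 2·0.25·0.281 + 1·0.25·0.369 + 4·0.25·0.0617 + 2·0.125·0.208 = 0.34645.

0.34645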